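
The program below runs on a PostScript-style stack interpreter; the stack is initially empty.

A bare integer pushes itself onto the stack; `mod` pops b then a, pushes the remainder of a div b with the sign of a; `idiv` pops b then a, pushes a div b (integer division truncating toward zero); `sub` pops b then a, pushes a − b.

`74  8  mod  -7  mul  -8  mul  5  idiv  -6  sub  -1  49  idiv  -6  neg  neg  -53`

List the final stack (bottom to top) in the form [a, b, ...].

[28, 0, -6, -53]

74   : 74
8    : 74 8
mod  : 2
-7   : 2 -7
mul  : -14
-8   : -14 -8
mul  : 112
5    : 112 5
idiv : 22
-6   : 22 -6
sub  : 28
-1   : 28 -1
49   : 28 -1 49
idiv : 28 0
-6   : 28 0 -6
neg  : 28 0 6
neg  : 28 0 -6
-53  : 28 0 -6 -53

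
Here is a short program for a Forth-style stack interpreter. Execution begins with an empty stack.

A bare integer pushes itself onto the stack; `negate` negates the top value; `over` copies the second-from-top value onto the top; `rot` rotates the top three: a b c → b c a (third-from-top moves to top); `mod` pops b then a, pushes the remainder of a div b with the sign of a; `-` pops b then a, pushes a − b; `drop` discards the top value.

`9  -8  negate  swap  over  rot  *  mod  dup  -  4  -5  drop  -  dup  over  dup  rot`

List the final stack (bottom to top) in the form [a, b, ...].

9       9
-8      9 -8
negate  9 8
swap    8 9
over    8 9 8
rot     9 8 8
*       9 64
mod     9
dup     9 9
-       0
4       0 4
-5      0 4 -5
drop    0 4
-       -4
dup     -4 -4
over    -4 -4 -4
dup     -4 -4 -4 -4
rot     -4 -4 -4 -4

[-4, -4, -4, -4]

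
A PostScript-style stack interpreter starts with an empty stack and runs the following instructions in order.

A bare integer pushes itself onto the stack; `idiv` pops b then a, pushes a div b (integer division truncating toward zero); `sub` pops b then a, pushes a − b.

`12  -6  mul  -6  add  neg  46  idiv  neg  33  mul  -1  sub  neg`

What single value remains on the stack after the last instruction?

32

12   -> 12
-6   -> 12 -6
mul  -> -72
-6   -> -72 -6
add  -> -78
neg  -> 78
46   -> 78 46
idiv -> 1
neg  -> -1
33   -> -1 33
mul  -> -33
-1   -> -33 -1
sub  -> -32
neg  -> 32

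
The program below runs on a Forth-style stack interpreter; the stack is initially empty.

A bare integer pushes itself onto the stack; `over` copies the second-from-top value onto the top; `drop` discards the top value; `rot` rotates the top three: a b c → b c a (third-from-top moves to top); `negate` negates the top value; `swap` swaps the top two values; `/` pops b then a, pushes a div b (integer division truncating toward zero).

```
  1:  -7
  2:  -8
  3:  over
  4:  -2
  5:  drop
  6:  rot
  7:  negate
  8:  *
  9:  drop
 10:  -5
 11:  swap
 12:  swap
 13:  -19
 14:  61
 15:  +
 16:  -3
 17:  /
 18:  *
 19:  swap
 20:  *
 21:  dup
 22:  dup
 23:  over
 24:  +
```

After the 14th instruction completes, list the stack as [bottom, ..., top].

-7     → -7
-8     → -7 -8
over   → -7 -8 -7
-2     → -7 -8 -7 -2
drop   → -7 -8 -7
rot    → -8 -7 -7
negate → -8 -7 7
*      → -8 -49
drop   → -8
-5     → -8 -5
swap   → -5 -8
swap   → -8 -5
-19    → -8 -5 -19
61     → -8 -5 -19 61

[-8, -5, -19, 61]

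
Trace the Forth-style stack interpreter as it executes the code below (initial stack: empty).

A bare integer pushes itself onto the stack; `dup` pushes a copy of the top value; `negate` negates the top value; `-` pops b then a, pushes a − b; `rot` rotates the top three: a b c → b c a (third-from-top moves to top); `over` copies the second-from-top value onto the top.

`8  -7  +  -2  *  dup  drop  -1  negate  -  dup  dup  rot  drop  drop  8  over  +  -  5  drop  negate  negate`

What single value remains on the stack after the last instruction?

8      -> [8]
-7     -> [8, -7]
+      -> [1]
-2     -> [1, -2]
*      -> [-2]
dup    -> [-2, -2]
drop   -> [-2]
-1     -> [-2, -1]
negate -> [-2, 1]
-      -> [-3]
dup    -> [-3, -3]
dup    -> [-3, -3, -3]
rot    -> [-3, -3, -3]
drop   -> [-3, -3]
drop   -> [-3]
8      -> [-3, 8]
over   -> [-3, 8, -3]
+      -> [-3, 5]
-      -> [-8]
5      -> [-8, 5]
drop   -> [-8]
negate -> [8]
negate -> [-8]

-8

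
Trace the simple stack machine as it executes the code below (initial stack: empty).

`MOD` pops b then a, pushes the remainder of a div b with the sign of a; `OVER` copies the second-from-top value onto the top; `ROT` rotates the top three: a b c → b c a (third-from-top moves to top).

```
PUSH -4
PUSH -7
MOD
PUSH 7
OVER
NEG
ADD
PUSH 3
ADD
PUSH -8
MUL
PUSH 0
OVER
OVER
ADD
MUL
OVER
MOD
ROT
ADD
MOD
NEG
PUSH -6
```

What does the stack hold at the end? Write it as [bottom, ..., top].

[0, -6]

PUSH -4 -> -4
PUSH -7 -> -4 -7
MOD     -> -4
PUSH 7  -> -4 7
OVER    -> -4 7 -4
NEG     -> -4 7 4
ADD     -> -4 11
PUSH 3  -> -4 11 3
ADD     -> -4 14
PUSH -8 -> -4 14 -8
MUL     -> -4 -112
PUSH 0  -> -4 -112 0
OVER    -> -4 -112 0 -112
OVER    -> -4 -112 0 -112 0
ADD     -> -4 -112 0 -112
MUL     -> -4 -112 0
OVER    -> -4 -112 0 -112
MOD     -> -4 -112 0
ROT     -> -112 0 -4
ADD     -> -112 -4
MOD     -> 0
NEG     -> 0
PUSH -6 -> 0 -6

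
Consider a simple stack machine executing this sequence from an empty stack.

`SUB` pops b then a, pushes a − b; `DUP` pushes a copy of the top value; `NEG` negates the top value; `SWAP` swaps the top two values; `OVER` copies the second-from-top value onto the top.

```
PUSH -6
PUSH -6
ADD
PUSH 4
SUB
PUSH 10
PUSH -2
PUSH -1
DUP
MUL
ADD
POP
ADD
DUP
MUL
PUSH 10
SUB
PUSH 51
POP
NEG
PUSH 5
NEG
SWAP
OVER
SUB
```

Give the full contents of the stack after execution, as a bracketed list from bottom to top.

PUSH -6  -6
PUSH -6  -6 -6
ADD      -12
PUSH 4   -12 4
SUB      -16
PUSH 10  -16 10
PUSH -2  -16 10 -2
PUSH -1  -16 10 -2 -1
DUP      -16 10 -2 -1 -1
MUL      -16 10 -2 1
ADD      -16 10 -1
POP      -16 10
ADD      -6
DUP      -6 -6
MUL      36
PUSH 10  36 10
SUB      26
PUSH 51  26 51
POP      26
NEG      -26
PUSH 5   -26 5
NEG      -26 -5
SWAP     -5 -26
OVER     -5 -26 -5
SUB      -5 -21

[-5, -21]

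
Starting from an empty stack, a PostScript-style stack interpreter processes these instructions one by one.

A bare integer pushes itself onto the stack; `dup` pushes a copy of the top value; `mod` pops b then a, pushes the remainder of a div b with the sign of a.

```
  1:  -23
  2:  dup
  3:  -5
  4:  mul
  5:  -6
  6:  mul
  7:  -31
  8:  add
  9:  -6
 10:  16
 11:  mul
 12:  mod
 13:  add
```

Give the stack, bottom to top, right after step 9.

-23  [-23]
dup  [-23, -23]
-5   [-23, -23, -5]
mul  [-23, 115]
-6   [-23, 115, -6]
mul  [-23, -690]
-31  [-23, -690, -31]
add  [-23, -721]
-6   [-23, -721, -6]

[-23, -721, -6]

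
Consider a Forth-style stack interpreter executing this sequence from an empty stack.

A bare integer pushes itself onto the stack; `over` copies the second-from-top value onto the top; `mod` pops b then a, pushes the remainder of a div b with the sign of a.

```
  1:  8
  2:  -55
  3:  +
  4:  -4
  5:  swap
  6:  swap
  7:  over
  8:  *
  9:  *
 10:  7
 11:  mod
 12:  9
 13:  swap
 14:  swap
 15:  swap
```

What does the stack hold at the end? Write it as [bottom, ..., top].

8    : [8]
-55  : [8, -55]
+    : [-47]
-4   : [-47, -4]
swap : [-4, -47]
swap : [-47, -4]
over : [-47, -4, -47]
*    : [-47, 188]
*    : [-8836]
7    : [-8836, 7]
mod  : [-2]
9    : [-2, 9]
swap : [9, -2]
swap : [-2, 9]
swap : [9, -2]

[9, -2]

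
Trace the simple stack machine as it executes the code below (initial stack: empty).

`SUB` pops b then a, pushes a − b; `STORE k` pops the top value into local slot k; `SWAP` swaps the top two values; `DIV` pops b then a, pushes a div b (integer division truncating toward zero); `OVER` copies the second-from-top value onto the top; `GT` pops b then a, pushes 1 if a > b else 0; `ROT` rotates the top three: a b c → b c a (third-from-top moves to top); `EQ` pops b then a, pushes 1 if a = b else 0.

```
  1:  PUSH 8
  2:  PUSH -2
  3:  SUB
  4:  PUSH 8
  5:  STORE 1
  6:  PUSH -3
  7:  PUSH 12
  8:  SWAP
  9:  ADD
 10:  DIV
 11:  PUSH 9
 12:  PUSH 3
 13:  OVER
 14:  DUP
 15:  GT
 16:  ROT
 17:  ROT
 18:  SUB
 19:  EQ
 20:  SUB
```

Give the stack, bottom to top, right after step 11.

[1, 9]

PUSH 8  → [8]
PUSH -2 → [8, -2]
SUB     → [10]
PUSH 8  → [10, 8]
STORE 1 → [10]
PUSH -3 → [10, -3]
PUSH 12 → [10, -3, 12]
SWAP    → [10, 12, -3]
ADD     → [10, 9]
DIV     → [1]
PUSH 9  → [1, 9]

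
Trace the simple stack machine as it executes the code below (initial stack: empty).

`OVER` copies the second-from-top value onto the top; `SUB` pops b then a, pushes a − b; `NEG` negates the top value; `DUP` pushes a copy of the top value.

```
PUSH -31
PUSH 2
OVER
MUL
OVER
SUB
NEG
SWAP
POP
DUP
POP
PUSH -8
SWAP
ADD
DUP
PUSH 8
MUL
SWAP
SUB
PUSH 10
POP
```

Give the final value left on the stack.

PUSH -31 -> -31
PUSH 2   -> -31 2
OVER     -> -31 2 -31
MUL      -> -31 -62
OVER     -> -31 -62 -31
SUB      -> -31 -31
NEG      -> -31 31
SWAP     -> 31 -31
POP      -> 31
DUP      -> 31 31
POP      -> 31
PUSH -8  -> 31 -8
SWAP     -> -8 31
ADD      -> 23
DUP      -> 23 23
PUSH 8   -> 23 23 8
MUL      -> 23 184
SWAP     -> 184 23
SUB      -> 161
PUSH 10  -> 161 10
POP      -> 161

161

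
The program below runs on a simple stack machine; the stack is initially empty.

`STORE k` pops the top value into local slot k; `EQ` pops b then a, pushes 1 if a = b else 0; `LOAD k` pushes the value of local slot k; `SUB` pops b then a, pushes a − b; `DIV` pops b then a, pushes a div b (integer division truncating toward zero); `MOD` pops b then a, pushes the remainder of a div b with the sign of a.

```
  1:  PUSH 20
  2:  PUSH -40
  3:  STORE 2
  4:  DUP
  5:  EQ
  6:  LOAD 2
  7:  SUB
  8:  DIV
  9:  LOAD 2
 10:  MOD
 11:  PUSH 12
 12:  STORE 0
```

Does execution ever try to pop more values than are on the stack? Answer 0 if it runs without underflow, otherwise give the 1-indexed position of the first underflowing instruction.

8

PUSH 20  → 20
PUSH -40 → 20 -40
STORE 2  → 20
DUP      → 20 20
EQ       → 1
LOAD 2   → 1 -40
SUB      → 41
DIV  — needs 2 operands, stack has 1 → underflow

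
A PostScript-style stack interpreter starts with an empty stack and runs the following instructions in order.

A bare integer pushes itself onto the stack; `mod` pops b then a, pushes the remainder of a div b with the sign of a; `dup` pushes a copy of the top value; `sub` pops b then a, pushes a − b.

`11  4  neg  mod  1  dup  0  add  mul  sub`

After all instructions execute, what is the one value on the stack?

2

11  -> 11
4   -> 11 4
neg -> 11 -4
mod -> 3
1   -> 3 1
dup -> 3 1 1
0   -> 3 1 1 0
add -> 3 1 1
mul -> 3 1
sub -> 2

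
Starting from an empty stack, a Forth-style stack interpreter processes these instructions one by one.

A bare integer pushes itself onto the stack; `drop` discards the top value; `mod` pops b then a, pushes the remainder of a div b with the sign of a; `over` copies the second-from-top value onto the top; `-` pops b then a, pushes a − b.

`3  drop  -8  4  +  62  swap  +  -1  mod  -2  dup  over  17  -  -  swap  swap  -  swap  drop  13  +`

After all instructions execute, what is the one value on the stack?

-6

3    → [3]
drop → []
-8   → [-8]
4    → [-8, 4]
+    → [-4]
62   → [-4, 62]
swap → [62, -4]
+    → [58]
-1   → [58, -1]
mod  → [0]
-2   → [0, -2]
dup  → [0, -2, -2]
over → [0, -2, -2, -2]
17   → [0, -2, -2, -2, 17]
-    → [0, -2, -2, -19]
-    → [0, -2, 17]
swap → [0, 17, -2]
swap → [0, -2, 17]
-    → [0, -19]
swap → [-19, 0]
drop → [-19]
13   → [-19, 13]
+    → [-6]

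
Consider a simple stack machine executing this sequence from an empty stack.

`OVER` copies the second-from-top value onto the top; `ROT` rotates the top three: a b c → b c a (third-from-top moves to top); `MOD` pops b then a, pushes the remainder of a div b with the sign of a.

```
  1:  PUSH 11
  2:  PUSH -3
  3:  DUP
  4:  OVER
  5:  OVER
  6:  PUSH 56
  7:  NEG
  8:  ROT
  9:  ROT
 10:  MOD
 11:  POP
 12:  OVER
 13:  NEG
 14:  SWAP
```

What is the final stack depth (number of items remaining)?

5

PUSH 11 → [11]
PUSH -3 → [11, -3]
DUP     → [11, -3, -3]
OVER    → [11, -3, -3, -3]
OVER    → [11, -3, -3, -3, -3]
PUSH 56 → [11, -3, -3, -3, -3, 56]
NEG     → [11, -3, -3, -3, -3, -56]
ROT     → [11, -3, -3, -3, -56, -3]
ROT     → [11, -3, -3, -56, -3, -3]
MOD     → [11, -3, -3, -56, 0]
POP     → [11, -3, -3, -56]
OVER    → [11, -3, -3, -56, -3]
NEG     → [11, -3, -3, -56, 3]
SWAP    → [11, -3, -3, 3, -56]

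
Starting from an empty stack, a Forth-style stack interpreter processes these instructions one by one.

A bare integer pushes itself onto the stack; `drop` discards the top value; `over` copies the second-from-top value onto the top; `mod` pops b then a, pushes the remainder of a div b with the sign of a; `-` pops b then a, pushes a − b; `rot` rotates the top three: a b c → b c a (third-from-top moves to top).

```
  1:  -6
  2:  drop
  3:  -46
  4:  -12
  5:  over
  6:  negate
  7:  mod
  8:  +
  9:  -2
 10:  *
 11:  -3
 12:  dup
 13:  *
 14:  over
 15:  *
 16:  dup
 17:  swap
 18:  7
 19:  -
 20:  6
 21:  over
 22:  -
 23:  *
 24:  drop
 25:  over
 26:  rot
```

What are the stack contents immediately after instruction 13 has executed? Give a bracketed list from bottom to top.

-6     → [-6]
drop   → []
-46    → [-46]
-12    → [-46, -12]
over   → [-46, -12, -46]
negate → [-46, -12, 46]
mod    → [-46, -12]
+      → [-58]
-2     → [-58, -2]
*      → [116]
-3     → [116, -3]
dup    → [116, -3, -3]
*      → [116, 9]

[116, 9]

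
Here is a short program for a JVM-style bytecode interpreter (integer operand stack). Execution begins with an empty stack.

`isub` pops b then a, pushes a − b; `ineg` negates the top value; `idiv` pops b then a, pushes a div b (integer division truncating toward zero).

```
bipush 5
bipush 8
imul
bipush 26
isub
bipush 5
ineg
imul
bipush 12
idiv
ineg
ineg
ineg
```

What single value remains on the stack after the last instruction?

5

bipush 5  : [5]
bipush 8  : [5, 8]
imul      : [40]
bipush 26 : [40, 26]
isub      : [14]
bipush 5  : [14, 5]
ineg      : [14, -5]
imul      : [-70]
bipush 12 : [-70, 12]
idiv      : [-5]
ineg      : [5]
ineg      : [-5]
ineg      : [5]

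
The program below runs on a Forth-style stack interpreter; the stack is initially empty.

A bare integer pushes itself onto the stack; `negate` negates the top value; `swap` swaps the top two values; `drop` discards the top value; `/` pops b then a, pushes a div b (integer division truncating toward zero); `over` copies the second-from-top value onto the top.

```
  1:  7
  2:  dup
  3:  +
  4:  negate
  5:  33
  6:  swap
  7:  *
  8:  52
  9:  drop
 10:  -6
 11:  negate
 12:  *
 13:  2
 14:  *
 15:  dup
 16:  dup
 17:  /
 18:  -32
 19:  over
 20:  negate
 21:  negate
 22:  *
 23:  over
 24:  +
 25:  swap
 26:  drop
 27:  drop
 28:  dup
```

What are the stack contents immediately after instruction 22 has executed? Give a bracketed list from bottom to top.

7      -> [7]
dup    -> [7, 7]
+      -> [14]
negate -> [-14]
33     -> [-14, 33]
swap   -> [33, -14]
*      -> [-462]
52     -> [-462, 52]
drop   -> [-462]
-6     -> [-462, -6]
negate -> [-462, 6]
*      -> [-2772]
2      -> [-2772, 2]
*      -> [-5544]
dup    -> [-5544, -5544]
dup    -> [-5544, -5544, -5544]
/      -> [-5544, 1]
-32    -> [-5544, 1, -32]
over   -> [-5544, 1, -32, 1]
negate -> [-5544, 1, -32, -1]
negate -> [-5544, 1, -32, 1]
*      -> [-5544, 1, -32]

[-5544, 1, -32]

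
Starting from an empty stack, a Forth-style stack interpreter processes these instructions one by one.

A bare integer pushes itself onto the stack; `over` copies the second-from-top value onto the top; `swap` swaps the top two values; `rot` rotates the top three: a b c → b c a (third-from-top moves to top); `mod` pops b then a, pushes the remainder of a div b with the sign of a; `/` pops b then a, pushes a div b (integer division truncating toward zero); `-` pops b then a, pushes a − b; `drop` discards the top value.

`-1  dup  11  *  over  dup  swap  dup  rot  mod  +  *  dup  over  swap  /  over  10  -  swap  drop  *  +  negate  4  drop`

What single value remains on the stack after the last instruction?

-10

-1     : -1
dup    : -1 -1
11     : -1 -1 11
*      : -1 -11
over   : -1 -11 -1
dup    : -1 -11 -1 -1
swap   : -1 -11 -1 -1
dup    : -1 -11 -1 -1 -1
rot    : -1 -11 -1 -1 -1
mod    : -1 -11 -1 0
+      : -1 -11 -1
*      : -1 11
dup    : -1 11 11
over   : -1 11 11 11
swap   : -1 11 11 11
/      : -1 11 1
over   : -1 11 1 11
10     : -1 11 1 11 10
-      : -1 11 1 1
swap   : -1 11 1 1
drop   : -1 11 1
*      : -1 11
+      : 10
negate : -10
4      : -10 4
drop   : -10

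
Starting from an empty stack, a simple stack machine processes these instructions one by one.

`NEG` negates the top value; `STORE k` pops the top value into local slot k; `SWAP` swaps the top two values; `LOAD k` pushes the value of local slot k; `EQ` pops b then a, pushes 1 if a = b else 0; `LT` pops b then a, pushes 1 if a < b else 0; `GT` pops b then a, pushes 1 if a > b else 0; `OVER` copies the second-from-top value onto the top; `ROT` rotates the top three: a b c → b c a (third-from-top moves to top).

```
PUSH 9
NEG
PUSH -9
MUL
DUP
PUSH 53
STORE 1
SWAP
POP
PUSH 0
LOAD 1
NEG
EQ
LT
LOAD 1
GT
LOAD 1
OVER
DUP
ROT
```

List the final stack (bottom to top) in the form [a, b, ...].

[0, 0, 0, 53]

PUSH 9  : 9
NEG     : -9
PUSH -9 : -9 -9
MUL     : 81
DUP     : 81 81
PUSH 53 : 81 81 53
STORE 1 : 81 81
SWAP    : 81 81
POP     : 81
PUSH 0  : 81 0
LOAD 1  : 81 0 53
NEG     : 81 0 -53
EQ      : 81 0
LT      : 0
LOAD 1  : 0 53
GT      : 0
LOAD 1  : 0 53
OVER    : 0 53 0
DUP     : 0 53 0 0
ROT     : 0 0 0 53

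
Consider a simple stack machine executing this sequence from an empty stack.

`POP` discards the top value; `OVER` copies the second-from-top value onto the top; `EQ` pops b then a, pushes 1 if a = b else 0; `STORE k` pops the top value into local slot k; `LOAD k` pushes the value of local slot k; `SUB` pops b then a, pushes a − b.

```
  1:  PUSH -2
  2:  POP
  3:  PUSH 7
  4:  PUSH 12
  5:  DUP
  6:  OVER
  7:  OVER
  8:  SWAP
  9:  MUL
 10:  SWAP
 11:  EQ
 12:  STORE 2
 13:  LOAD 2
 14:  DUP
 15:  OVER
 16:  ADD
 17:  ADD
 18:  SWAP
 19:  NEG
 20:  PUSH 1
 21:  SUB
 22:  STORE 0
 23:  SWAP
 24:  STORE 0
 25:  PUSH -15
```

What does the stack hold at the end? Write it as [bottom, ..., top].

[0, -15]

PUSH -2   [-2]
POP       []
PUSH 7    [7]
PUSH 12   [7, 12]
DUP       [7, 12, 12]
OVER      [7, 12, 12, 12]
OVER      [7, 12, 12, 12, 12]
SWAP      [7, 12, 12, 12, 12]
MUL       [7, 12, 12, 144]
SWAP      [7, 12, 144, 12]
EQ        [7, 12, 0]
STORE 2   [7, 12]
LOAD 2    [7, 12, 0]
DUP       [7, 12, 0, 0]
OVER      [7, 12, 0, 0, 0]
ADD       [7, 12, 0, 0]
ADD       [7, 12, 0]
SWAP      [7, 0, 12]
NEG       [7, 0, -12]
PUSH 1    [7, 0, -12, 1]
SUB       [7, 0, -13]
STORE 0   [7, 0]
SWAP      [0, 7]
STORE 0   [0]
PUSH -15  [0, -15]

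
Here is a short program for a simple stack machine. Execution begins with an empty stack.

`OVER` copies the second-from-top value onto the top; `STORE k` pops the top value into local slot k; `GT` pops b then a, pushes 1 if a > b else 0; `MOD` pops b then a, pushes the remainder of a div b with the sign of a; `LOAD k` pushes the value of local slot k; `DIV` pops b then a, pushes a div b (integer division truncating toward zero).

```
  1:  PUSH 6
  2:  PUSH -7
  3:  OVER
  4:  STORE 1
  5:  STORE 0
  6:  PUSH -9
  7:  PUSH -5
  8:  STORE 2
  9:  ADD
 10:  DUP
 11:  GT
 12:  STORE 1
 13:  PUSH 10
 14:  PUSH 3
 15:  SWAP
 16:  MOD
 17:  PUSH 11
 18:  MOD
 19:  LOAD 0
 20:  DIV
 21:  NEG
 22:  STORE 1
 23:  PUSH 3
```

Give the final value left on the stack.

3

PUSH 6  -> 6
PUSH -7 -> 6 -7
OVER    -> 6 -7 6
STORE 1 -> 6 -7
STORE 0 -> 6
PUSH -9 -> 6 -9
PUSH -5 -> 6 -9 -5
STORE 2 -> 6 -9
ADD     -> -3
DUP     -> -3 -3
GT      -> 0
STORE 1 -> (empty)
PUSH 10 -> 10
PUSH 3  -> 10 3
SWAP    -> 3 10
MOD     -> 3
PUSH 11 -> 3 11
MOD     -> 3
LOAD 0  -> 3 -7
DIV     -> 0
NEG     -> 0
STORE 1 -> (empty)
PUSH 3  -> 3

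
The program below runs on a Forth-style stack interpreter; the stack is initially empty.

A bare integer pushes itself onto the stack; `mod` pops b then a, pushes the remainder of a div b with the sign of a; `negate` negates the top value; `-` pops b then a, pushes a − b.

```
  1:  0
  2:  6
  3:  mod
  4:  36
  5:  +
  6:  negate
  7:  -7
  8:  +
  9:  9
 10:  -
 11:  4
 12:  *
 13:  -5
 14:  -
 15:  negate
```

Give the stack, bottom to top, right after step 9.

[-43, 9]

0      -> [0]
6      -> [0, 6]
mod    -> [0]
36     -> [0, 36]
+      -> [36]
negate -> [-36]
-7     -> [-36, -7]
+      -> [-43]
9      -> [-43, 9]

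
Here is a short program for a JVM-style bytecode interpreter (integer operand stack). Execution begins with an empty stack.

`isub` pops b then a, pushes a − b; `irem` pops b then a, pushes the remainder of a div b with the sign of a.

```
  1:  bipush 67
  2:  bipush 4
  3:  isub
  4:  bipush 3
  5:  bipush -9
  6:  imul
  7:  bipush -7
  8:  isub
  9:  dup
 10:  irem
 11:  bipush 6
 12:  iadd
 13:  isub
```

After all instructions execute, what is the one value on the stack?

57

bipush 67 -> [67]
bipush 4  -> [67, 4]
isub      -> [63]
bipush 3  -> [63, 3]
bipush -9 -> [63, 3, -9]
imul      -> [63, -27]
bipush -7 -> [63, -27, -7]
isub      -> [63, -20]
dup       -> [63, -20, -20]
irem      -> [63, 0]
bipush 6  -> [63, 0, 6]
iadd      -> [63, 6]
isub      -> [57]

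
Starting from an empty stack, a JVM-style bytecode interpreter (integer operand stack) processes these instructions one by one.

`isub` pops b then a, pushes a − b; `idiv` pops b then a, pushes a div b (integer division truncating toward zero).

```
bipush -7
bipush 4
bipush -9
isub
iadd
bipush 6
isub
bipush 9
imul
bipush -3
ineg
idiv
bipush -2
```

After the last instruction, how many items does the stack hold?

bipush -7 -> -7
bipush 4  -> -7 4
bipush -9 -> -7 4 -9
isub      -> -7 13
iadd      -> 6
bipush 6  -> 6 6
isub      -> 0
bipush 9  -> 0 9
imul      -> 0
bipush -3 -> 0 -3
ineg      -> 0 3
idiv      -> 0
bipush -2 -> 0 -2

2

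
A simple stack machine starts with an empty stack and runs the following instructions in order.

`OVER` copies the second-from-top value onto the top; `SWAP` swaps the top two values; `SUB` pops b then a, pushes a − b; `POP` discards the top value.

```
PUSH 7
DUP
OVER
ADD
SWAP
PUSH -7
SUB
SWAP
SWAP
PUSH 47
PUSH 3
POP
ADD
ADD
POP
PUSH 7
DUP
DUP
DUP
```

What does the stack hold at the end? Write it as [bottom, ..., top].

[7, 7, 7, 7]

PUSH 7  : 7
DUP     : 7 7
OVER    : 7 7 7
ADD     : 7 14
SWAP    : 14 7
PUSH -7 : 14 7 -7
SUB     : 14 14
SWAP    : 14 14
SWAP    : 14 14
PUSH 47 : 14 14 47
PUSH 3  : 14 14 47 3
POP     : 14 14 47
ADD     : 14 61
ADD     : 75
POP     : (empty)
PUSH 7  : 7
DUP     : 7 7
DUP     : 7 7 7
DUP     : 7 7 7 7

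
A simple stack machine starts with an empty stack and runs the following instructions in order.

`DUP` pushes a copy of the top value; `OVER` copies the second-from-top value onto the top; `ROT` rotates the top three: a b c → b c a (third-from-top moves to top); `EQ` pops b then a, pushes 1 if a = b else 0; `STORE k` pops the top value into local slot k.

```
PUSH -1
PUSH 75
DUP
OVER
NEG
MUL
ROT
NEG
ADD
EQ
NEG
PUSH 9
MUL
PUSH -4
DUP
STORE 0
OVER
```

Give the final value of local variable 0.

-4

PUSH -1 -> -1
PUSH 75 -> -1 75
DUP     -> -1 75 75
OVER    -> -1 75 75 75
NEG     -> -1 75 75 -75
MUL     -> -1 75 -5625
ROT     -> 75 -5625 -1
NEG     -> 75 -5625 1
ADD     -> 75 -5624
EQ      -> 0
NEG     -> 0
PUSH 9  -> 0 9
MUL     -> 0
PUSH -4 -> 0 -4
DUP     -> 0 -4 -4
STORE 0 -> 0 -4
OVER    -> 0 -4 0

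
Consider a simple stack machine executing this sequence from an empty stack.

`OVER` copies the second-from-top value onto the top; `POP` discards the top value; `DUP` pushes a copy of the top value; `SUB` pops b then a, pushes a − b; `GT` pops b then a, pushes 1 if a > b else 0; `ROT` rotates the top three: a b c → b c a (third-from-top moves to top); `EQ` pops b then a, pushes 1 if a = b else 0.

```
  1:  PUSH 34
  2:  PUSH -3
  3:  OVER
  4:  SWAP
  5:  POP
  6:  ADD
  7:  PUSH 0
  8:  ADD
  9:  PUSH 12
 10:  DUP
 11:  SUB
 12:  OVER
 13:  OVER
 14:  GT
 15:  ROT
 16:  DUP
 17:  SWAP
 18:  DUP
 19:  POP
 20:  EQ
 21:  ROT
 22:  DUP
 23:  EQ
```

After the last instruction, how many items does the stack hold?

3

PUSH 34 : 34
PUSH -3 : 34 -3
OVER    : 34 -3 34
SWAP    : 34 34 -3
POP     : 34 34
ADD     : 68
PUSH 0  : 68 0
ADD     : 68
PUSH 12 : 68 12
DUP     : 68 12 12
SUB     : 68 0
OVER    : 68 0 68
OVER    : 68 0 68 0
GT      : 68 0 1
ROT     : 0 1 68
DUP     : 0 1 68 68
SWAP    : 0 1 68 68
DUP     : 0 1 68 68 68
POP     : 0 1 68 68
EQ      : 0 1 1
ROT     : 1 1 0
DUP     : 1 1 0 0
EQ      : 1 1 1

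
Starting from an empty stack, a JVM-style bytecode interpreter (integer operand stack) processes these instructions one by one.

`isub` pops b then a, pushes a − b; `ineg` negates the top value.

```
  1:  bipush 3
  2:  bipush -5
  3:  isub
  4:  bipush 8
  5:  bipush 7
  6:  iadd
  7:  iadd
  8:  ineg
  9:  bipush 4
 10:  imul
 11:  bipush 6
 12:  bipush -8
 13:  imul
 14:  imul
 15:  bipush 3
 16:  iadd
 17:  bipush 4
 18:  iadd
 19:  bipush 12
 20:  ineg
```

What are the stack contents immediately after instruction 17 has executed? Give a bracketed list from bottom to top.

bipush 3   3
bipush -5  3 -5
isub       8
bipush 8   8 8
bipush 7   8 8 7
iadd       8 15
iadd       23
ineg       -23
bipush 4   -23 4
imul       -92
bipush 6   -92 6
bipush -8  -92 6 -8
imul       -92 -48
imul       4416
bipush 3   4416 3
iadd       4419
bipush 4   4419 4

[4419, 4]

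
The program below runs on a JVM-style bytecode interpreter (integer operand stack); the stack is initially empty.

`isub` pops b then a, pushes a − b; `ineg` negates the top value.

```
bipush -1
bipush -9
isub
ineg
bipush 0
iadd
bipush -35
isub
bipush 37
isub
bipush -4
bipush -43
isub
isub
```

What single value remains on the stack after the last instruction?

-49

bipush -1  → -1
bipush -9  → -1 -9
isub       → 8
ineg       → -8
bipush 0   → -8 0
iadd       → -8
bipush -35 → -8 -35
isub       → 27
bipush 37  → 27 37
isub       → -10
bipush -4  → -10 -4
bipush -43 → -10 -4 -43
isub       → -10 39
isub       → -49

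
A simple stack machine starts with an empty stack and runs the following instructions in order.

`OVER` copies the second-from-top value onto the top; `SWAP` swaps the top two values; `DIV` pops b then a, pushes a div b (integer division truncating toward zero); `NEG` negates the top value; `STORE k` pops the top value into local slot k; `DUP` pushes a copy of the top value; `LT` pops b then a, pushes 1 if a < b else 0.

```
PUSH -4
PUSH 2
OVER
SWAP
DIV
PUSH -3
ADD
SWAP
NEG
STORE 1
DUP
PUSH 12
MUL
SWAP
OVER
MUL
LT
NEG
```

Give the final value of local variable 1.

PUSH -4  -4
PUSH 2   -4 2
OVER     -4 2 -4
SWAP     -4 -4 2
DIV      -4 -2
PUSH -3  -4 -2 -3
ADD      -4 -5
SWAP     -5 -4
NEG      -5 4
STORE 1  -5
DUP      -5 -5
PUSH 12  -5 -5 12
MUL      -5 -60
SWAP     -60 -5
OVER     -60 -5 -60
MUL      -60 300
LT       1
NEG      -1

4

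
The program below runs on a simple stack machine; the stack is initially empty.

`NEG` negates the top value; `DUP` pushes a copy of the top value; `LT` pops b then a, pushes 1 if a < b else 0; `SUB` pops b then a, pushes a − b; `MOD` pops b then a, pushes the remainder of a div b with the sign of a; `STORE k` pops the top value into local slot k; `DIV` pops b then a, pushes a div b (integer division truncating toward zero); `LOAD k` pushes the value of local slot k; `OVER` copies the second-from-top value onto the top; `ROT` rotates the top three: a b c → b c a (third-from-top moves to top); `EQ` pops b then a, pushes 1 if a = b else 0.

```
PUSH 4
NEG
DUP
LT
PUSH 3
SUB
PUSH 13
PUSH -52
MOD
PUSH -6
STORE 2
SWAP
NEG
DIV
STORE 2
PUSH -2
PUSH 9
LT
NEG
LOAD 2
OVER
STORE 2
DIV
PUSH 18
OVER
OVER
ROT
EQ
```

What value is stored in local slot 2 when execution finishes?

PUSH 4    4
NEG       -4
DUP       -4 -4
LT        0
PUSH 3    0 3
SUB       -3
PUSH 13   -3 13
PUSH -52  -3 13 -52
MOD       -3 13
PUSH -6   -3 13 -6
STORE 2   -3 13
SWAP      13 -3
NEG       13 3
DIV       4
STORE 2   (empty)
PUSH -2   -2
PUSH 9    -2 9
LT        1
NEG       -1
LOAD 2    -1 4
OVER      -1 4 -1
STORE 2   -1 4
DIV       0
PUSH 18   0 18
OVER      0 18 0
OVER      0 18 0 18
ROT       0 0 18 18
EQ        0 0 1

-1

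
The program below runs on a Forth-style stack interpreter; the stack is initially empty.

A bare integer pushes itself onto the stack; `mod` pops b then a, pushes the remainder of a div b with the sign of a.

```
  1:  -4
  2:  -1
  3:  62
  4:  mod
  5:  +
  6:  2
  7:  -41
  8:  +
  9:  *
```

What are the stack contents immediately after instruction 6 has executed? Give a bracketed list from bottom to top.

-4  : [-4]
-1  : [-4, -1]
62  : [-4, -1, 62]
mod : [-4, -1]
+   : [-5]
2   : [-5, 2]

[-5, 2]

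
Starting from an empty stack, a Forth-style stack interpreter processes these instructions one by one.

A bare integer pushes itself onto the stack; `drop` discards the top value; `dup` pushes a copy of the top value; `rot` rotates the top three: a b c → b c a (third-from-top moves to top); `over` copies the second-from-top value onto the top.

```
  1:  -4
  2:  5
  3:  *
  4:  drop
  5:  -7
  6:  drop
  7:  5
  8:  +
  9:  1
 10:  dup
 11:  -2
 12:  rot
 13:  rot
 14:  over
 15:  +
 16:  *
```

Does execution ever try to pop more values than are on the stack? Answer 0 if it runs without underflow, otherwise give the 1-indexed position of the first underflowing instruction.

-4   : [-4]
5    : [-4, 5]
*    : [-20]
drop : []
-7   : [-7]
drop : []
5    : [5]
+  — needs 2 operands, stack has 1 → underflow

8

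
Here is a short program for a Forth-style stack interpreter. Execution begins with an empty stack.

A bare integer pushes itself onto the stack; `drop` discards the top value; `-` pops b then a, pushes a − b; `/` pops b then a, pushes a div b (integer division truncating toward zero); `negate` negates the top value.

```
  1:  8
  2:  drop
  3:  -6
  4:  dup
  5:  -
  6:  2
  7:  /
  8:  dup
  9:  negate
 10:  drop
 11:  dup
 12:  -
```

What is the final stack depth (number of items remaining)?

8      : [8]
drop   : []
-6     : [-6]
dup    : [-6, -6]
-      : [0]
2      : [0, 2]
/      : [0]
dup    : [0, 0]
negate : [0, 0]
drop   : [0]
dup    : [0, 0]
-      : [0]

1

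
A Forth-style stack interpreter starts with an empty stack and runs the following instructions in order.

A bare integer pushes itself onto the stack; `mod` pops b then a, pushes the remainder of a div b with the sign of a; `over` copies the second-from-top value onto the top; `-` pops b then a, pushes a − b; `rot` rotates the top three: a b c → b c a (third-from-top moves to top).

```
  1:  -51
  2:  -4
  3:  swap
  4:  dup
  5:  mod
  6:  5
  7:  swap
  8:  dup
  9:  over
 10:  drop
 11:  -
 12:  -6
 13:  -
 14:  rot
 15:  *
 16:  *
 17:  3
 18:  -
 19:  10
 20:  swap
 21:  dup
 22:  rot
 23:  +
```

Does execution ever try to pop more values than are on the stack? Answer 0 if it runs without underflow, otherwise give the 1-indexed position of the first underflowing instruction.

0

-51  -> -51
-4   -> -51 -4
swap -> -4 -51
dup  -> -4 -51 -51
mod  -> -4 0
5    -> -4 0 5
swap -> -4 5 0
dup  -> -4 5 0 0
over -> -4 5 0 0 0
drop -> -4 5 0 0
-    -> -4 5 0
-6   -> -4 5 0 -6
-    -> -4 5 6
rot  -> 5 6 -4
*    -> 5 -24
*    -> -120
3    -> -120 3
-    -> -123
10   -> -123 10
swap -> 10 -123
dup  -> 10 -123 -123
rot  -> -123 -123 10
+    -> -123 -113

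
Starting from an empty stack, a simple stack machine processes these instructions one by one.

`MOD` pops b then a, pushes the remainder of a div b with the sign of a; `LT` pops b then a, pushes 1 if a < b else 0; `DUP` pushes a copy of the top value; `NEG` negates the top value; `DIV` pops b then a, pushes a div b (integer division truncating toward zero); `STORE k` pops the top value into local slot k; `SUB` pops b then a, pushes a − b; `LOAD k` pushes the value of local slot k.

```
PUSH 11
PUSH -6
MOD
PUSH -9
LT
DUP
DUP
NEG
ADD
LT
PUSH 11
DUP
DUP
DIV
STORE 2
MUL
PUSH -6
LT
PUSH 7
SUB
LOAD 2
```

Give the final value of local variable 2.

1

PUSH 11 : 11
PUSH -6 : 11 -6
MOD     : 5
PUSH -9 : 5 -9
LT      : 0
DUP     : 0 0
DUP     : 0 0 0
NEG     : 0 0 0
ADD     : 0 0
LT      : 0
PUSH 11 : 0 11
DUP     : 0 11 11
DUP     : 0 11 11 11
DIV     : 0 11 1
STORE 2 : 0 11
MUL     : 0
PUSH -6 : 0 -6
LT      : 0
PUSH 7  : 0 7
SUB     : -7
LOAD 2  : -7 1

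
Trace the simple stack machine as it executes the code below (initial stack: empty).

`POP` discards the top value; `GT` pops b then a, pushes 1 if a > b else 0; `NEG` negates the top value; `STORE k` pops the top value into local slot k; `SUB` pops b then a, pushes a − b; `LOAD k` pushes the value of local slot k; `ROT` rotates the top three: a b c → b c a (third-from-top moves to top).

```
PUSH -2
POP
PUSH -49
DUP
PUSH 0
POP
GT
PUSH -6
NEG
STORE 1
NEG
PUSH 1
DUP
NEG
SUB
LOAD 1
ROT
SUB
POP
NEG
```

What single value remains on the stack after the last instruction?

PUSH -2  -> [-2]
POP      -> []
PUSH -49 -> [-49]
DUP      -> [-49, -49]
PUSH 0   -> [-49, -49, 0]
POP      -> [-49, -49]
GT       -> [0]
PUSH -6  -> [0, -6]
NEG      -> [0, 6]
STORE 1  -> [0]
NEG      -> [0]
PUSH 1   -> [0, 1]
DUP      -> [0, 1, 1]
NEG      -> [0, 1, -1]
SUB      -> [0, 2]
LOAD 1   -> [0, 2, 6]
ROT      -> [2, 6, 0]
SUB      -> [2, 6]
POP      -> [2]
NEG      -> [-2]

-2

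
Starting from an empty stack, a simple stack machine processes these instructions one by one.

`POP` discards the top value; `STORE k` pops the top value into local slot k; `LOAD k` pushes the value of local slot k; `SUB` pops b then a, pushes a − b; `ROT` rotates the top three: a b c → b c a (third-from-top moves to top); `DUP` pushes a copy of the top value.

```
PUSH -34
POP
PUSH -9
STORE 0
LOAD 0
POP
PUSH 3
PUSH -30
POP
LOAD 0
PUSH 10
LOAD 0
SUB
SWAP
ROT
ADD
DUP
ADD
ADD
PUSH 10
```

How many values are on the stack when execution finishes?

2

PUSH -34  [-34]
POP       []
PUSH -9   [-9]
STORE 0   []
LOAD 0    [-9]
POP       []
PUSH 3    [3]
PUSH -30  [3, -30]
POP       [3]
LOAD 0    [3, -9]
PUSH 10   [3, -9, 10]
LOAD 0    [3, -9, 10, -9]
SUB       [3, -9, 19]
SWAP      [3, 19, -9]
ROT       [19, -9, 3]
ADD       [19, -6]
DUP       [19, -6, -6]
ADD       [19, -12]
ADD       [7]
PUSH 10   [7, 10]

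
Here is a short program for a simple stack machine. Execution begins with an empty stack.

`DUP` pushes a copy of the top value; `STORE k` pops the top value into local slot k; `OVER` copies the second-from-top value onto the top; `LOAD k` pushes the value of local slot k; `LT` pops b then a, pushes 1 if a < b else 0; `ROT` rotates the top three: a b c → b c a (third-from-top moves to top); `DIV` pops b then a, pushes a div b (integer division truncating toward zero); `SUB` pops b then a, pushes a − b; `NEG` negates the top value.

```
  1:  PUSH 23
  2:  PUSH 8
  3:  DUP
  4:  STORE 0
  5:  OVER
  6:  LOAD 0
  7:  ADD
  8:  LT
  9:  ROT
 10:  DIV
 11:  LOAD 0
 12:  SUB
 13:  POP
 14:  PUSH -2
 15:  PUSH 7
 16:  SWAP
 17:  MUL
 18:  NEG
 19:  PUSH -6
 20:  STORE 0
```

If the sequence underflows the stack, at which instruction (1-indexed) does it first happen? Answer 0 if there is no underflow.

PUSH 23 → [23]
PUSH 8  → [23, 8]
DUP     → [23, 8, 8]
STORE 0 → [23, 8]
OVER    → [23, 8, 23]
LOAD 0  → [23, 8, 23, 8]
ADD     → [23, 8, 31]
LT      → [23, 1]
ROT  — needs 3 operands, stack has 2 → underflow

9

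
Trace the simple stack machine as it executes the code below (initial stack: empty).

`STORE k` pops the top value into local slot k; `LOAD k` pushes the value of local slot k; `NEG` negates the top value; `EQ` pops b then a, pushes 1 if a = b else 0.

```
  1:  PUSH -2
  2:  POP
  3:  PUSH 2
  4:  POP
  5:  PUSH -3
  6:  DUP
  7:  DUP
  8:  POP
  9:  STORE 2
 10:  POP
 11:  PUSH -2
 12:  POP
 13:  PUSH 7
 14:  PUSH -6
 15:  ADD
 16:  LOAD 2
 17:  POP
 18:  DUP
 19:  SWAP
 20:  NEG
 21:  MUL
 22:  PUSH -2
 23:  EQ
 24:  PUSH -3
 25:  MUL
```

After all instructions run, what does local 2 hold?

-3

PUSH -2 -> -2
POP     -> (empty)
PUSH 2  -> 2
POP     -> (empty)
PUSH -3 -> -3
DUP     -> -3 -3
DUP     -> -3 -3 -3
POP     -> -3 -3
STORE 2 -> -3
POP     -> (empty)
PUSH -2 -> -2
POP     -> (empty)
PUSH 7  -> 7
PUSH -6 -> 7 -6
ADD     -> 1
LOAD 2  -> 1 -3
POP     -> 1
DUP     -> 1 1
SWAP    -> 1 1
NEG     -> 1 -1
MUL     -> -1
PUSH -2 -> -1 -2
EQ      -> 0
PUSH -3 -> 0 -3
MUL     -> 0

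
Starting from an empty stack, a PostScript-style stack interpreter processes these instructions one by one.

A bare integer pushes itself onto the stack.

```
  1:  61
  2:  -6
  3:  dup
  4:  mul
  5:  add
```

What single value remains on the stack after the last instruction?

97

61   [61]
-6   [61, -6]
dup  [61, -6, -6]
mul  [61, 36]
add  [97]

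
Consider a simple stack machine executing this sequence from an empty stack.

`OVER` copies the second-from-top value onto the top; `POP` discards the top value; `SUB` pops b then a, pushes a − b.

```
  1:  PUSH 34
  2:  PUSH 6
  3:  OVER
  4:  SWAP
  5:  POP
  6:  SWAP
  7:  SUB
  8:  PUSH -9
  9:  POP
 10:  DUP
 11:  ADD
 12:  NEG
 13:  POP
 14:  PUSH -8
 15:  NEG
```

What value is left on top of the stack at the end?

PUSH 34 → [34]
PUSH 6  → [34, 6]
OVER    → [34, 6, 34]
SWAP    → [34, 34, 6]
POP     → [34, 34]
SWAP    → [34, 34]
SUB     → [0]
PUSH -9 → [0, -9]
POP     → [0]
DUP     → [0, 0]
ADD     → [0]
NEG     → [0]
POP     → []
PUSH -8 → [-8]
NEG     → [8]

8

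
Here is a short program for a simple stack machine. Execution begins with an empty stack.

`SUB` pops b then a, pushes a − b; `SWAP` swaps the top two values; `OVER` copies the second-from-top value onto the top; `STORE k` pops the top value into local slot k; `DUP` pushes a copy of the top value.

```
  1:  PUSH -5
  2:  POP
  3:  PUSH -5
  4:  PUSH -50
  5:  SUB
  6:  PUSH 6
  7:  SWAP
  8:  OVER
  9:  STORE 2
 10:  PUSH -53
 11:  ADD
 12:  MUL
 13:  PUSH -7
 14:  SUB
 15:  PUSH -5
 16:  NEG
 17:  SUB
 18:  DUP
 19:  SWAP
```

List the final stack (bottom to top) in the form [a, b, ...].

[-46, -46]

PUSH -5  : -5
POP      : (empty)
PUSH -5  : -5
PUSH -50 : -5 -50
SUB      : 45
PUSH 6   : 45 6
SWAP     : 6 45
OVER     : 6 45 6
STORE 2  : 6 45
PUSH -53 : 6 45 -53
ADD      : 6 -8
MUL      : -48
PUSH -7  : -48 -7
SUB      : -41
PUSH -5  : -41 -5
NEG      : -41 5
SUB      : -46
DUP      : -46 -46
SWAP     : -46 -46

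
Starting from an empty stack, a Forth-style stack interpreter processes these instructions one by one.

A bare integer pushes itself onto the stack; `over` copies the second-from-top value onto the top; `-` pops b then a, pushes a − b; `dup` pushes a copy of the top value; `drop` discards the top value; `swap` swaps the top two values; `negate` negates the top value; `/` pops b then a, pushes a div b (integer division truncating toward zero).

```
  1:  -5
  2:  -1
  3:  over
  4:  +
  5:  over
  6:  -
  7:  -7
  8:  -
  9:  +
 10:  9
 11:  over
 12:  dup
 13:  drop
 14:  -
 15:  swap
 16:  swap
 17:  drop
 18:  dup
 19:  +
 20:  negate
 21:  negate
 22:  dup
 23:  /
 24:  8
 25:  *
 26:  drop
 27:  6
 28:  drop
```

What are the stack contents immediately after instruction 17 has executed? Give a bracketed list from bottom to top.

[1]

-5   -> [-5]
-1   -> [-5, -1]
over -> [-5, -1, -5]
+    -> [-5, -6]
over -> [-5, -6, -5]
-    -> [-5, -1]
-7   -> [-5, -1, -7]
-    -> [-5, 6]
+    -> [1]
9    -> [1, 9]
over -> [1, 9, 1]
dup  -> [1, 9, 1, 1]
drop -> [1, 9, 1]
-    -> [1, 8]
swap -> [8, 1]
swap -> [1, 8]
drop -> [1]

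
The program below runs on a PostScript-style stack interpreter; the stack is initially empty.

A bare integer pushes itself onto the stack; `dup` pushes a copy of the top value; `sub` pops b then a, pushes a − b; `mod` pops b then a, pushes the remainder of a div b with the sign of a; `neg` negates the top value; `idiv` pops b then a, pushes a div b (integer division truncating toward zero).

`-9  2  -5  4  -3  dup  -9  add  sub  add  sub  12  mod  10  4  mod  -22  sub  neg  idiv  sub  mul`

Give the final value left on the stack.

-18

-9    -9
2     -9 2
-5    -9 2 -5
4     -9 2 -5 4
-3    -9 2 -5 4 -3
dup   -9 2 -5 4 -3 -3
-9    -9 2 -5 4 -3 -3 -9
add   -9 2 -5 4 -3 -12
sub   -9 2 -5 4 9
add   -9 2 -5 13
sub   -9 2 -18
12    -9 2 -18 12
mod   -9 2 -6
10    -9 2 -6 10
4     -9 2 -6 10 4
mod   -9 2 -6 2
-22   -9 2 -6 2 -22
sub   -9 2 -6 24
neg   -9 2 -6 -24
idiv  -9 2 0
sub   -9 2
mul   -18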